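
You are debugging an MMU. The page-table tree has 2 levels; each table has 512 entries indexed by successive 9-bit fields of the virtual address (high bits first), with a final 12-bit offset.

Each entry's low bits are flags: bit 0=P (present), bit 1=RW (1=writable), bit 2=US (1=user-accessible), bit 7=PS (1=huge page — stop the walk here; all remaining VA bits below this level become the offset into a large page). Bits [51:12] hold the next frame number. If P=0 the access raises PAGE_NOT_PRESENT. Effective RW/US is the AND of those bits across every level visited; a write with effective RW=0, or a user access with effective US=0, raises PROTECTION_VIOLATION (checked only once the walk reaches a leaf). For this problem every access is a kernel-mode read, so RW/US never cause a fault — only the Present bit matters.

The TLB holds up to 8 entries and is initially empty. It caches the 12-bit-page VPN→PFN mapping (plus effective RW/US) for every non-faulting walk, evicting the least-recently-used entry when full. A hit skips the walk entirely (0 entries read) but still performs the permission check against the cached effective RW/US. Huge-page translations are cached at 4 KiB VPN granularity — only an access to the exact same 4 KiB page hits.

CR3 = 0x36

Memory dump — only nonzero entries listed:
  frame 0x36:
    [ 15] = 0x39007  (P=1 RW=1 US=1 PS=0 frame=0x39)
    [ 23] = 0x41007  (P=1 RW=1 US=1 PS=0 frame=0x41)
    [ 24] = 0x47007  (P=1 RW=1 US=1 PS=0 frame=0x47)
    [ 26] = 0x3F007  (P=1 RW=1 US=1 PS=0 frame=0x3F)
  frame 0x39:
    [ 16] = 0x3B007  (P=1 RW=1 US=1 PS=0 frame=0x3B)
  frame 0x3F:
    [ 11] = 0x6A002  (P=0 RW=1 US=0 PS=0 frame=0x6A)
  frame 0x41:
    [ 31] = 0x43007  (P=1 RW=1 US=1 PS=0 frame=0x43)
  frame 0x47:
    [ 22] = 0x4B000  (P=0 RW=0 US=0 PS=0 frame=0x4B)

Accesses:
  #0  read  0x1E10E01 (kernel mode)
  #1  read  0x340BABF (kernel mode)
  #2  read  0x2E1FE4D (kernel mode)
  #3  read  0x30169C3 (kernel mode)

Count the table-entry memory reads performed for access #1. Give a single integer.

Per-access translation:
#0 VA=0x1E10E01 (r,kernel):
  L0 @0x36[15] → 0x39007  P=1,RW=1,US=1,PS=0
  L1 @0x39[16] → 0x3B007  P=1,RW=1,US=1,PS=0
  ⇒ phys 0x3BE01  [2 reads]
#1 VA=0x340BABF (r,kernel):
  L0 @0x36[26] → 0x3F007  P=1,RW=1,US=1,PS=0
  L1 @0x3F[11] → 0x6A002  P=0,RW=1,US=0,PS=0
  ✗ PAGE_NOT_PRESENT  [2 reads]
#2 VA=0x2E1FE4D (r,kernel):
  L0 @0x36[23] → 0x41007  P=1,RW=1,US=1,PS=0
  L1 @0x41[31] → 0x43007  P=1,RW=1,US=1,PS=0
  ⇒ phys 0x43E4D  [2 reads]
#3 VA=0x30169C3 (r,kernel):
  L0 @0x36[24] → 0x47007  P=1,RW=1,US=1,PS=0
  L1 @0x47[22] → 0x4B000  P=0,RW=0,US=0,PS=0
  ✗ PAGE_NOT_PRESENT  [2 reads]

Entries read for #1: 2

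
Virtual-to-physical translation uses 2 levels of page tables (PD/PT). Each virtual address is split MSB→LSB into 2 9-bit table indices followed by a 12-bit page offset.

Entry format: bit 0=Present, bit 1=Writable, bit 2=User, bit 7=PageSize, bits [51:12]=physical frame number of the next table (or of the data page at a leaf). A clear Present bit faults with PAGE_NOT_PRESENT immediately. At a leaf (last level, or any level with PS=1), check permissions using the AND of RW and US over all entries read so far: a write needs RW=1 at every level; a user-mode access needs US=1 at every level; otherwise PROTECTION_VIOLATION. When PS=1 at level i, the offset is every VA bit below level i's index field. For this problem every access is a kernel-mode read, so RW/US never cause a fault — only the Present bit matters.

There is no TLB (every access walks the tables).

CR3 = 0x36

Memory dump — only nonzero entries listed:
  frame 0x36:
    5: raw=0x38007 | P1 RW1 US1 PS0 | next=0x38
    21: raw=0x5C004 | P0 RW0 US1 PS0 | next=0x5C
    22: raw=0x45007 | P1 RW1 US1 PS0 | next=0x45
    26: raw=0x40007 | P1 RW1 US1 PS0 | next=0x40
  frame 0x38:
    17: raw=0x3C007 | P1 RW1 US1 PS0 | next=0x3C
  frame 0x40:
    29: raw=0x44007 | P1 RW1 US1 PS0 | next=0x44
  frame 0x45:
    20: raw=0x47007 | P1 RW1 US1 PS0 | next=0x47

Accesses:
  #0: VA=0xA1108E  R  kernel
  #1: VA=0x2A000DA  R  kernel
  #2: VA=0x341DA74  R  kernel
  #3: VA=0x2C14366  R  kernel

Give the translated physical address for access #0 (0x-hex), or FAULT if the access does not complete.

Trace:
#0 VA=0xA1108E (r,kernel):
  L0: frame=0x36 idx=5 entry=0x38007 [P=1 RW=1 US=1 PS=0]
  L1: frame=0x38 idx=17 entry=0x3C007 [P=1 RW=1 US=1 PS=0]
  → PA=0x3C08E  (2 entries read)
#1 VA=0x2A000DA (r,kernel):
  L0: frame=0x36 idx=21 entry=0x5C004 [P=0 RW=0 US=1 PS=0]
  ✗ PAGE_NOT_PRESENT  [1 reads]
#2 VA=0x341DA74 (r,kernel):
  L0: frame=0x36 idx=26 entry=0x40007 [P=1 RW=1 US=1 PS=0]
  L1: frame=0x40 idx=29 entry=0x44007 [P=1 RW=1 US=1 PS=0]
  → PA=0x44A74  (2 entries read)
#3 VA=0x2C14366 (r,kernel):
  L0: frame=0x36 idx=22 entry=0x45007 [P=1 RW=1 US=1 PS=0]
  L1: frame=0x45 idx=20 entry=0x47007 [P=1 RW=1 US=1 PS=0]
  → PA=0x47366  (2 entries read)

Access #0 PA: 0x3C08E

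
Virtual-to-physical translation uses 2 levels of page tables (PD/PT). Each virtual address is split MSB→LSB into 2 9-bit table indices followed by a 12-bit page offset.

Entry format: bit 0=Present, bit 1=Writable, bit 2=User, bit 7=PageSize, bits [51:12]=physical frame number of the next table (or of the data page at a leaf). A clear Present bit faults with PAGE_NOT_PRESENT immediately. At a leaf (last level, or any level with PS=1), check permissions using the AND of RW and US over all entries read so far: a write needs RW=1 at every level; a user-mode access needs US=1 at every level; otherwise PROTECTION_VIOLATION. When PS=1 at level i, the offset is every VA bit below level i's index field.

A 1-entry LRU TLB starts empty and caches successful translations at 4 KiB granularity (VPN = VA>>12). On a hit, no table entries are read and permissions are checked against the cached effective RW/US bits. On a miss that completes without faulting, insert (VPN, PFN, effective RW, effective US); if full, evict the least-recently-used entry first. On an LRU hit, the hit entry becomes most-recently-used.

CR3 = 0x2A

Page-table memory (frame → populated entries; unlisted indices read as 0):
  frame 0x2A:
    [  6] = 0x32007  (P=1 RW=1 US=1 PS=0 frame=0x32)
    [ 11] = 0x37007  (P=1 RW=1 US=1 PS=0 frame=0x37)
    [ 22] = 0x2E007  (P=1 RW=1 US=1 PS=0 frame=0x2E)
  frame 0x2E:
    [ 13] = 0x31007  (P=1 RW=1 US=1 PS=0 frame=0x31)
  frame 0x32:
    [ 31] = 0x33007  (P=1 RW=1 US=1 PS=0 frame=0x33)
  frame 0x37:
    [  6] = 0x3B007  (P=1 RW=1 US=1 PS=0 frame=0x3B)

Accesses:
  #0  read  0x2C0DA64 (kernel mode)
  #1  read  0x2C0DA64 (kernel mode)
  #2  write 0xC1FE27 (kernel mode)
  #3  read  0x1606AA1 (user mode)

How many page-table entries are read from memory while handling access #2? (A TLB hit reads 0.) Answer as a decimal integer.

Trace:
#0 VA=0x2C0DA64 (r,kernel):
  L0 @0x2A[22] → 0x2E007  P=1,RW=1,US=1,PS=0
  L1 @0x2E[13] → 0x31007  P=1,RW=1,US=1,PS=0
  ✓ 0x31A64  — 2 lookups
#1 VA=0x2C0DA64 (r,kernel):
  TLB hit vpn=0x2C0D → PA=0x31A64
#2 VA=0xC1FE27 (w,kernel):
  L0 @0x2A[6] → 0x32007  P=1,RW=1,US=1,PS=0
  L1 @0x32[31] → 0x33007  P=1,RW=1,US=1,PS=0
  ✓ 0x33E27  — 2 lookups
#3 VA=0x1606AA1 (r,user):
  L0 @0x2A[11] → 0x37007  P=1,RW=1,US=1,PS=0
  L1 @0x37[6] → 0x3B007  P=1,RW=1,US=1,PS=0
  ✓ 0x3BAA1  — 2 lookups

Entries read for #2: 2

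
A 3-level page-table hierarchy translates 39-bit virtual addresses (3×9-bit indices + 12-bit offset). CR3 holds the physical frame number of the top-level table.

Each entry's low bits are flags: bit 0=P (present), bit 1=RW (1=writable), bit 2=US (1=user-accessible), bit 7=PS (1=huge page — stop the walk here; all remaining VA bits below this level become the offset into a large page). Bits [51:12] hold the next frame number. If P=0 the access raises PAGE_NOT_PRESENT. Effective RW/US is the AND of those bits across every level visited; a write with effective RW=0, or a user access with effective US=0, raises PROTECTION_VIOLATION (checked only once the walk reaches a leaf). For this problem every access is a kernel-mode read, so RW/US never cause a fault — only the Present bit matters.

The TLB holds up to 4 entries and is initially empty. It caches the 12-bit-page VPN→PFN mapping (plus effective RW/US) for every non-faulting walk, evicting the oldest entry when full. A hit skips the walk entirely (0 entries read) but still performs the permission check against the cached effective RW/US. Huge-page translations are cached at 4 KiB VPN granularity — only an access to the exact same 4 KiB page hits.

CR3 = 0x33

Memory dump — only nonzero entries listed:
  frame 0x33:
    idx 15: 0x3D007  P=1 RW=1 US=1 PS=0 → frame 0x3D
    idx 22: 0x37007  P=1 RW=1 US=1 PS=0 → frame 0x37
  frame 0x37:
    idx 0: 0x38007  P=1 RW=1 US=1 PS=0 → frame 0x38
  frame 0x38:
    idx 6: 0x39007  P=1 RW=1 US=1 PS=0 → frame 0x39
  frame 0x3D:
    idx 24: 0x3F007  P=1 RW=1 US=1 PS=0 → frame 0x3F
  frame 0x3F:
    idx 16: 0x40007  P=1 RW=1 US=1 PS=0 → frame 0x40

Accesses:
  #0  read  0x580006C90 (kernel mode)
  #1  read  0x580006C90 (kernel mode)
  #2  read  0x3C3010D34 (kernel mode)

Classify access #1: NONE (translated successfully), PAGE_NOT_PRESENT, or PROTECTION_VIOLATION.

Per-access translation:
#0 VA=0x580006C90 (r,kernel):
  [0] read 0x33 idx=22: raw=0x37007 flags P=1 W=1 U=1 S=0
  [1] read 0x37 idx=0: raw=0x38007 flags P=1 W=1 U=1 S=0
  [2] read 0x38 idx=6: raw=0x39007 flags P=1 W=1 U=1 S=0
  ✓ 0x39C90  — 3 lookups
#1 VA=0x580006C90 (r,kernel):
  TLB hit vpn=0x580006 → PA=0x39C90
#2 VA=0x3C3010D34 (r,kernel):
  [0] read 0x33 idx=15: raw=0x3D007 flags P=1 W=1 U=1 S=0
  [1] read 0x3D idx=24: raw=0x3F007 flags P=1 W=1 U=1 S=0
  [2] read 0x3F idx=16: raw=0x40007 flags P=1 W=1 U=1 S=0
  ✓ 0x40D34  — 3 lookups

Access #1 fault: NONE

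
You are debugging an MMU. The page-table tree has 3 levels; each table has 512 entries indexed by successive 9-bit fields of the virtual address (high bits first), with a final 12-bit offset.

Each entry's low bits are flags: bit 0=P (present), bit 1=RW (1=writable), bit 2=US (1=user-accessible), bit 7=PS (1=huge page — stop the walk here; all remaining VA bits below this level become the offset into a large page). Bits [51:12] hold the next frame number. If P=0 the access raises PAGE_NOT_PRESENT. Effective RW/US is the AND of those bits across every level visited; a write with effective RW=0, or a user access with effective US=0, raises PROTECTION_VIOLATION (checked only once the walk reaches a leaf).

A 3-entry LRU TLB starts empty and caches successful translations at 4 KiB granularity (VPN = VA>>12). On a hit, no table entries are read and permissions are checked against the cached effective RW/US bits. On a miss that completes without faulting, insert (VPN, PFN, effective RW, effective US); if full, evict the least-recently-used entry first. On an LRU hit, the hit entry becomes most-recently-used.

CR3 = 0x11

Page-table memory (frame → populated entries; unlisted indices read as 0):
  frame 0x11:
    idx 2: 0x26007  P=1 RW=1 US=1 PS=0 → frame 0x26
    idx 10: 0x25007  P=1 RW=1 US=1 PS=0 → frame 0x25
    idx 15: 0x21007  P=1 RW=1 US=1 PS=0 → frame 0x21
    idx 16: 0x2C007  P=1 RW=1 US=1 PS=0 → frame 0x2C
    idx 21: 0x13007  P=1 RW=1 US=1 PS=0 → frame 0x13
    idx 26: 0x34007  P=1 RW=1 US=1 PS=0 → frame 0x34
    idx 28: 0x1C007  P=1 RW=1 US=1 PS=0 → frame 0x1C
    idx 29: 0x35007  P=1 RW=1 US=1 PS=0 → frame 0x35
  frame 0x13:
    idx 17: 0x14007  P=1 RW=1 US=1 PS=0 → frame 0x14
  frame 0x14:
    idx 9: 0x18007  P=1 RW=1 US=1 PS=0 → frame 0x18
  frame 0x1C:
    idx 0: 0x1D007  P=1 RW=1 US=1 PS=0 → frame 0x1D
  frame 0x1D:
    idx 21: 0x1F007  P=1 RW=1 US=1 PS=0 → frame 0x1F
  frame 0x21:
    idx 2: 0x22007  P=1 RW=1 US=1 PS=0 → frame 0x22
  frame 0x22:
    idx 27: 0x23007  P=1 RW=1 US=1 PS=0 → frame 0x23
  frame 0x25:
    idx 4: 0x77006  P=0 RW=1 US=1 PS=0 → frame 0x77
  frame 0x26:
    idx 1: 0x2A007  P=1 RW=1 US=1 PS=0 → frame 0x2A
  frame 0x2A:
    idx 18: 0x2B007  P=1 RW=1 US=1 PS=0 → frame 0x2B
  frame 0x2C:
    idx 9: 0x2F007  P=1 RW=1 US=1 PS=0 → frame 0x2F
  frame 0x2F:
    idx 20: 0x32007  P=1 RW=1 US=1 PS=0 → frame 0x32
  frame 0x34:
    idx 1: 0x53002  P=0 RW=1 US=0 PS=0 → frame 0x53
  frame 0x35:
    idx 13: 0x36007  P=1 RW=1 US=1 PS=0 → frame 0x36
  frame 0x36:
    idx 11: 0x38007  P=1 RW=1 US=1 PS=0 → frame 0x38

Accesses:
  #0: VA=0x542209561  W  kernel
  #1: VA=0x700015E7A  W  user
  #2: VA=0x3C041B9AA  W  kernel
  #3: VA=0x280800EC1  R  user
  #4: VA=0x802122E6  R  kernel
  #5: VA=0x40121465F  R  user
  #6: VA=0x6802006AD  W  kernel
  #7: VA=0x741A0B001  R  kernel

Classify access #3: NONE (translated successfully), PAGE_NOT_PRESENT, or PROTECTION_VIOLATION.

Per-access translation:
#0 VA=0x542209561 (w,kernel):
  lvl0: tbl 0x11, slot 21 ⇒ 0x13007 (P1/RW1/US1/PS0)
  lvl1: tbl 0x13, slot 17 ⇒ 0x14007 (P1/RW1/US1/PS0)
  lvl2: tbl 0x14, slot 9 ⇒ 0x18007 (P1/RW1/US1/PS0)
  ✓ 0x18561  — 3 lookups
#1 VA=0x700015E7A (w,user):
  lvl0: tbl 0x11, slot 28 ⇒ 0x1C007 (P1/RW1/US1/PS0)
  lvl1: tbl 0x1C, slot 0 ⇒ 0x1D007 (P1/RW1/US1/PS0)
  lvl2: tbl 0x1D, slot 21 ⇒ 0x1F007 (P1/RW1/US1/PS0)
  ✓ 0x1FE7A  — 3 lookups
#2 VA=0x3C041B9AA (w,kernel):
  lvl0: tbl 0x11, slot 15 ⇒ 0x21007 (P1/RW1/US1/PS0)
  lvl1: tbl 0x21, slot 2 ⇒ 0x22007 (P1/RW1/US1/PS0)
  lvl2: tbl 0x22, slot 27 ⇒ 0x23007 (P1/RW1/US1/PS0)
  ✓ 0x239AA  — 3 lookups
#3 VA=0x280800EC1 (r,user):
  lvl0: tbl 0x11, slot 10 ⇒ 0x25007 (P1/RW1/US1/PS0)
  lvl1: tbl 0x25, slot 4 ⇒ 0x77006 (P0/RW1/US1/PS0)
  → PAGE_NOT_PRESENT  (2 entries read)
#4 VA=0x802122E6 (r,kernel):
  lvl0: tbl 0x11, slot 2 ⇒ 0x26007 (P1/RW1/US1/PS0)
  lvl1: tbl 0x26, slot 1 ⇒ 0x2A007 (P1/RW1/US1/PS0)
  lvl2: tbl 0x2A, slot 18 ⇒ 0x2B007 (P1/RW1/US1/PS0)
  ✓ 0x2B2E6  — 3 lookups
#5 VA=0x40121465F (r,user):
  lvl0: tbl 0x11, slot 16 ⇒ 0x2C007 (P1/RW1/US1/PS0)
  lvl1: tbl 0x2C, slot 9 ⇒ 0x2F007 (P1/RW1/US1/PS0)
  lvl2: tbl 0x2F, slot 20 ⇒ 0x32007 (P1/RW1/US1/PS0)
  ✓ 0x3265F  — 3 lookups
#6 VA=0x6802006AD (w,kernel):
  lvl0: tbl 0x11, slot 26 ⇒ 0x34007 (P1/RW1/US1/PS0)
  lvl1: tbl 0x34, slot 1 ⇒ 0x53002 (P0/RW1/US0/PS0)
  → PAGE_NOT_PRESENT  (2 entries read)
#7 VA=0x741A0B001 (r,kernel):
  lvl0: tbl 0x11, slot 29 ⇒ 0x35007 (P1/RW1/US1/PS0)
  lvl1: tbl 0x35, slot 13 ⇒ 0x36007 (P1/RW1/US1/PS0)
  lvl2: tbl 0x36, slot 11 ⇒ 0x38007 (P1/RW1/US1/PS0)
  ✓ 0x38001  — 3 lookups

Access #3 fault: PAGE_NOT_PRESENT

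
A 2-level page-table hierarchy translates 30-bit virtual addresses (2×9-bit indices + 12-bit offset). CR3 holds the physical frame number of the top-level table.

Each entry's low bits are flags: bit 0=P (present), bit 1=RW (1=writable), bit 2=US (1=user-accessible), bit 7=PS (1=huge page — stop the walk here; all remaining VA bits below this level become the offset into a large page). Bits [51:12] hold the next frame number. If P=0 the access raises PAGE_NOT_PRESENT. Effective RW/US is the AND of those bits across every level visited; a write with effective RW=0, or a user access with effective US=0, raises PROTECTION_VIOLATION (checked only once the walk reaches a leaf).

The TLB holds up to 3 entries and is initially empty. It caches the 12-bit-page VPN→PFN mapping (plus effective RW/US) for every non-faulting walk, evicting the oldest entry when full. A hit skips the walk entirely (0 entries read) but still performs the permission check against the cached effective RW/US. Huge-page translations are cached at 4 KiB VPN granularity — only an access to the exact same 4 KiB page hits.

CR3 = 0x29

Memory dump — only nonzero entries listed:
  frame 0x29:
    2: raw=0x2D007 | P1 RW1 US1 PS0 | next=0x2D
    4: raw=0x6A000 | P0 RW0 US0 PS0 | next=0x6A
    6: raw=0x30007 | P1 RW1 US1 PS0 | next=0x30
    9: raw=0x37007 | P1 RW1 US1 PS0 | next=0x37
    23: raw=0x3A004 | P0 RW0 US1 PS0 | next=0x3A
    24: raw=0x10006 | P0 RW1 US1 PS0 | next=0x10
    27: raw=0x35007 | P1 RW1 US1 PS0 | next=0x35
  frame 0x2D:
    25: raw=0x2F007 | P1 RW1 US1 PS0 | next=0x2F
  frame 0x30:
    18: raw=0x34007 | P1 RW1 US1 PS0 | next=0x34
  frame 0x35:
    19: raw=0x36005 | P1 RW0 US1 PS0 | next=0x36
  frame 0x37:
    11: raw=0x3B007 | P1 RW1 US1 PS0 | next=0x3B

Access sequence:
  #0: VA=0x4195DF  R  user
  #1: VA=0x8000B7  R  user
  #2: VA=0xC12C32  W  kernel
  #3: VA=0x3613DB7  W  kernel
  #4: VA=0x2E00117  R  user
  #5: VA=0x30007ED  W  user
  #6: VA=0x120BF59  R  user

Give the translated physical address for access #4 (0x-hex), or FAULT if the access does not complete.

Per-access translation:
#0 VA=0x4195DF (r,user):
  L0: frame=0x29 idx=2 entry=0x2D007 [P=1 RW=1 US=1 PS=0]
  L1: frame=0x2D idx=25 entry=0x2F007 [P=1 RW=1 US=1 PS=0]
  ⇒ phys 0x2F5DF  [2 reads]
#1 VA=0x8000B7 (r,user):
  L0: frame=0x29 idx=4 entry=0x6A000 [P=0 RW=0 US=0 PS=0]
  ✗ PAGE_NOT_PRESENT  [1 reads]
#2 VA=0xC12C32 (w,kernel):
  L0: frame=0x29 idx=6 entry=0x30007 [P=1 RW=1 US=1 PS=0]
  L1: frame=0x30 idx=18 entry=0x34007 [P=1 RW=1 US=1 PS=0]
  ⇒ phys 0x34C32  [2 reads]
#3 VA=0x3613DB7 (w,kernel):
  L0: frame=0x29 idx=27 entry=0x35007 [P=1 RW=1 US=1 PS=0]
  L1: frame=0x35 idx=19 entry=0x36005 [P=1 RW=0 US=1 PS=0]
  ✗ PROTECTION_VIOLATION  [2 reads]
#4 VA=0x2E00117 (r,user):
  L0: frame=0x29 idx=23 entry=0x3A004 [P=0 RW=0 US=1 PS=0]
  ✗ PAGE_NOT_PRESENT  [1 reads]
#5 VA=0x30007ED (w,user):
  L0: frame=0x29 idx=24 entry=0x10006 [P=0 RW=1 US=1 PS=0]
  ✗ PAGE_NOT_PRESENT  [1 reads]
#6 VA=0x120BF59 (r,user):
  L0: frame=0x29 idx=9 entry=0x37007 [P=1 RW=1 US=1 PS=0]
  L1: frame=0x37 idx=11 entry=0x3B007 [P=1 RW=1 US=1 PS=0]
  ⇒ phys 0x3BF59  [2 reads]

Access #4 PA: FAULT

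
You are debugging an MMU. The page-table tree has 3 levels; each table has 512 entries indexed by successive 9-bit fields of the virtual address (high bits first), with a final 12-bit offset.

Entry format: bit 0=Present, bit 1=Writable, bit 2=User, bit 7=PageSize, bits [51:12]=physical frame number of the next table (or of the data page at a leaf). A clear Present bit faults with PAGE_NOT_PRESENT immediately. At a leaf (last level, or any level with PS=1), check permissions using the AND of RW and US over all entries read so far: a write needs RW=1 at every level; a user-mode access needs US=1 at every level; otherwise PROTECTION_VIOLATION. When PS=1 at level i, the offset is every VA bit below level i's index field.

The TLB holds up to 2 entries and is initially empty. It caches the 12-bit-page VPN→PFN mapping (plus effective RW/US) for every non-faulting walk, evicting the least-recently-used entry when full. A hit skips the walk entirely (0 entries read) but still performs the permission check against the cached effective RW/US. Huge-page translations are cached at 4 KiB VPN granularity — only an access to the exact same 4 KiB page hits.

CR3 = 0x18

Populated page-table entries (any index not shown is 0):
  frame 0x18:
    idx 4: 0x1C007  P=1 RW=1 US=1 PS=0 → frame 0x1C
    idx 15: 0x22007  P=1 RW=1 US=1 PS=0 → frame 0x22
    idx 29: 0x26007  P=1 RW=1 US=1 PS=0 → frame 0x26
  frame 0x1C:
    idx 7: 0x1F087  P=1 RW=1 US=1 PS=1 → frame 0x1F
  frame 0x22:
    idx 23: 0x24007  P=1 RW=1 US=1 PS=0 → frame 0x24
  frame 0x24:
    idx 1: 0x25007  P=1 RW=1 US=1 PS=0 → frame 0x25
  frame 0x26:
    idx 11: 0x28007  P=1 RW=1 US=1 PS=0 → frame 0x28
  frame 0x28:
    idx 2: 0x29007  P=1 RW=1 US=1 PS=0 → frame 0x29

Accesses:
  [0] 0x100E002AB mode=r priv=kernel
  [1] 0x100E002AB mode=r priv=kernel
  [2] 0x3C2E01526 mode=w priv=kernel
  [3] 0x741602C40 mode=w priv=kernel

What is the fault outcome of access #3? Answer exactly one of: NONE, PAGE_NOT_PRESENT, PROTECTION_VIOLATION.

Walk each access:
#0 VA=0x100E002AB (r,kernel):
  L0: frame=0x18 idx=4 entry=0x1C007 [P=1 RW=1 US=1 PS=0]
  L1: frame=0x1C idx=7 entry=0x1F087 [P=1 RW=1 US=1 PS=1]
  → PA=0x1F2AB (huge @L1)  (2 entries read)
#1 VA=0x100E002AB (r,kernel):
  TLB hit vpn=0x100E00 → PA=0x1F2AB
#2 VA=0x3C2E01526 (w,kernel):
  L0: frame=0x18 idx=15 entry=0x22007 [P=1 RW=1 US=1 PS=0]
  L1: frame=0x22 idx=23 entry=0x24007 [P=1 RW=1 US=1 PS=0]
  L2: frame=0x24 idx=1 entry=0x25007 [P=1 RW=1 US=1 PS=0]
  → PA=0x25526  (3 entries read)
#3 VA=0x741602C40 (w,kernel):
  L0: frame=0x18 idx=29 entry=0x26007 [P=1 RW=1 US=1 PS=0]
  L1: frame=0x26 idx=11 entry=0x28007 [P=1 RW=1 US=1 PS=0]
  L2: frame=0x28 idx=2 entry=0x29007 [P=1 RW=1 US=1 PS=0]
  → PA=0x29C40  (3 entries read)

Access #3 fault: NONE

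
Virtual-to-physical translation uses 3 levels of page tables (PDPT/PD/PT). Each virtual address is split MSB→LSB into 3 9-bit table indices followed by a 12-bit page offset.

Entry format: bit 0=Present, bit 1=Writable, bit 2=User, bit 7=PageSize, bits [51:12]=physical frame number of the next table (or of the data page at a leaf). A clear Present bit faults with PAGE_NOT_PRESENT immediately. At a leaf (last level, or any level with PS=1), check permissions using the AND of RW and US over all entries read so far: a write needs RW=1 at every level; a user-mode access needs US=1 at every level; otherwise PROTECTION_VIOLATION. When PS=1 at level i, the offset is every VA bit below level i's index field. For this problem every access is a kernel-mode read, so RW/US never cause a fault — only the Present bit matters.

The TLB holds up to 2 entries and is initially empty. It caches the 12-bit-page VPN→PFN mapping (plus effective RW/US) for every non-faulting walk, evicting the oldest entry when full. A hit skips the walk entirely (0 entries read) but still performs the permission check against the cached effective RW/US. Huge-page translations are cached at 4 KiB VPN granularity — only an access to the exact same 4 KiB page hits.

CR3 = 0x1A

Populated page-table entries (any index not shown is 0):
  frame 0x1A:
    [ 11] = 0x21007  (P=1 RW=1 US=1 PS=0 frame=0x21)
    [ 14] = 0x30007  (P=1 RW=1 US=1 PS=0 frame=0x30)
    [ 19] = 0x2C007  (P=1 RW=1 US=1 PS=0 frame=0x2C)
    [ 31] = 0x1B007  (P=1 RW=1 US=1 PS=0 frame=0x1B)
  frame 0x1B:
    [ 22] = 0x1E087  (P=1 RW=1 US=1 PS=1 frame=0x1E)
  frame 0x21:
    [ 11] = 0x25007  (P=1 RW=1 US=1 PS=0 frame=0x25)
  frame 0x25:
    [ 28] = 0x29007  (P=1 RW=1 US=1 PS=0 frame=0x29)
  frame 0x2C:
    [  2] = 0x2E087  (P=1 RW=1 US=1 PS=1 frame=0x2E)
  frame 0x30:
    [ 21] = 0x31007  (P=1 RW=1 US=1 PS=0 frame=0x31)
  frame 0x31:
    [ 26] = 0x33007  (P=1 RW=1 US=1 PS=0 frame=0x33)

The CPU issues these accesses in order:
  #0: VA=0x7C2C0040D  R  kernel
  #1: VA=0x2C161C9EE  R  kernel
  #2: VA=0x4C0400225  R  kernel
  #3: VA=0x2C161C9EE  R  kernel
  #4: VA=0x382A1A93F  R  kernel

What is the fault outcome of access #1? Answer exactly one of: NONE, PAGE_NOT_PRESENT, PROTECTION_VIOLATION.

Trace:
#0 VA=0x7C2C0040D (r,kernel):
  [0] read 0x1A idx=31: raw=0x1B007 flags P=1 W=1 U=1 S=0
  [1] read 0x1B idx=22: raw=0x1E087 flags P=1 W=1 U=1 S=1
  ✓ 0x1E40D (huge @L1)  — 2 lookups
#1 VA=0x2C161C9EE (r,kernel):
  [0] read 0x1A idx=11: raw=0x21007 flags P=1 W=1 U=1 S=0
  [1] read 0x21 idx=11: raw=0x25007 flags P=1 W=1 U=1 S=0
  [2] read 0x25 idx=28: raw=0x29007 flags P=1 W=1 U=1 S=0
  ✓ 0x299EE  — 3 lookups
#2 VA=0x4C0400225 (r,kernel):
  [0] read 0x1A idx=19: raw=0x2C007 flags P=1 W=1 U=1 S=0
  [1] read 0x2C idx=2: raw=0x2E087 flags P=1 W=1 U=1 S=1
  ✓ 0x2E225 (huge @L1)  — 2 lookups
#3 VA=0x2C161C9EE (r,kernel):
  TLB hit vpn=0x2C161C → PA=0x299EE
#4 VA=0x382A1A93F (r,kernel):
  [0] read 0x1A idx=14: raw=0x30007 flags P=1 W=1 U=1 S=0
  [1] read 0x30 idx=21: raw=0x31007 flags P=1 W=1 U=1 S=0
  [2] read 0x31 idx=26: raw=0x33007 flags P=1 W=1 U=1 S=0
  ✓ 0x3393F  — 3 lookups

Access #1 fault: NONE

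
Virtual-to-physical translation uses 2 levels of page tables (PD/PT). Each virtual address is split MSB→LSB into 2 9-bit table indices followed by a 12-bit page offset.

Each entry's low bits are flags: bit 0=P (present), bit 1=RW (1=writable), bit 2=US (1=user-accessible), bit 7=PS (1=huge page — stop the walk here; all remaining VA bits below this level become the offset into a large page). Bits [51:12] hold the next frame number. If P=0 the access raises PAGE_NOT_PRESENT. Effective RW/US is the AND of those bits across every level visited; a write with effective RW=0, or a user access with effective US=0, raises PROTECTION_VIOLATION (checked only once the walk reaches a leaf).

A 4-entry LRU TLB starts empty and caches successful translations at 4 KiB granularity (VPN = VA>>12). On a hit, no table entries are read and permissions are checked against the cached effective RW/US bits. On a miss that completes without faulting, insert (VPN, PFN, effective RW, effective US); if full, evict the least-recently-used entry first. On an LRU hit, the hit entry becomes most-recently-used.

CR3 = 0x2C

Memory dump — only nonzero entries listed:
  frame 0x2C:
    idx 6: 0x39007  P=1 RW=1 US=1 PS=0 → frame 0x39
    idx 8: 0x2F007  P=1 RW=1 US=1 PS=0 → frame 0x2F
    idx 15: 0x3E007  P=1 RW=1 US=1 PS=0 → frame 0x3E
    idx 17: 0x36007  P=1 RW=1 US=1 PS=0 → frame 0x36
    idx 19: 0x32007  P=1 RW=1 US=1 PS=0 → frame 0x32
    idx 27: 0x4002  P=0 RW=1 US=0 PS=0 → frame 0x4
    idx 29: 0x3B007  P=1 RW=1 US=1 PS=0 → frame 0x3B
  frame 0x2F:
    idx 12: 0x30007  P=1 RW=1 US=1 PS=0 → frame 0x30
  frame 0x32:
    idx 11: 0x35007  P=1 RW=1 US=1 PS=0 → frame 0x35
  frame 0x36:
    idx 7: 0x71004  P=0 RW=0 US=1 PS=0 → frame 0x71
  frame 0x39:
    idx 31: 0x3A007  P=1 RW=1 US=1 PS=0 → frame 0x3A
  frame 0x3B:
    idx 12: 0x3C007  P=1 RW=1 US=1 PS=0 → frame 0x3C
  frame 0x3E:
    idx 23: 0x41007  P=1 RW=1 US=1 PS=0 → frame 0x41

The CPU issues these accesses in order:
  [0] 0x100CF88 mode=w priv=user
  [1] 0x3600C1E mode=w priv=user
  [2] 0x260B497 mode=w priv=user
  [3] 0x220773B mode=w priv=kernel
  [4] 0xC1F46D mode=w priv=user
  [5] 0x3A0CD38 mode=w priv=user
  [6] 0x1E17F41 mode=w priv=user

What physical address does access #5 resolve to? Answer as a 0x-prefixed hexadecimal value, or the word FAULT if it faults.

Trace:
#0 VA=0x100CF88 (w,user):
  lvl0: tbl 0x2C, slot 8 ⇒ 0x2F007 (P1/RW1/US1/PS0)
  lvl1: tbl 0x2F, slot 12 ⇒ 0x30007 (P1/RW1/US1/PS0)
  ✓ 0x30F88  — 2 lookups
#1 VA=0x3600C1E (w,user):
  lvl0: tbl 0x2C, slot 27 ⇒ 0x4002 (P0/RW1/US0/PS0)
  → PAGE_NOT_PRESENT  (1 entries read)
#2 VA=0x260B497 (w,user):
  lvl0: tbl 0x2C, slot 19 ⇒ 0x32007 (P1/RW1/US1/PS0)
  lvl1: tbl 0x32, slot 11 ⇒ 0x35007 (P1/RW1/US1/PS0)
  ✓ 0x35497  — 2 lookups
#3 VA=0x220773B (w,kernel):
  lvl0: tbl 0x2C, slot 17 ⇒ 0x36007 (P1/RW1/US1/PS0)
  lvl1: tbl 0x36, slot 7 ⇒ 0x71004 (P0/RW0/US1/PS0)
  → PAGE_NOT_PRESENT  (2 entries read)
#4 VA=0xC1F46D (w,user):
  lvl0: tbl 0x2C, slot 6 ⇒ 0x39007 (P1/RW1/US1/PS0)
  lvl1: tbl 0x39, slot 31 ⇒ 0x3A007 (P1/RW1/US1/PS0)
  ✓ 0x3A46D  — 2 lookups
#5 VA=0x3A0CD38 (w,user):
  lvl0: tbl 0x2C, slot 29 ⇒ 0x3B007 (P1/RW1/US1/PS0)
  lvl1: tbl 0x3B, slot 12 ⇒ 0x3C007 (P1/RW1/US1/PS0)
  ✓ 0x3CD38  — 2 lookups
#6 VA=0x1E17F41 (w,user):
  lvl0: tbl 0x2C, slot 15 ⇒ 0x3E007 (P1/RW1/US1/PS0)
  lvl1: tbl 0x3E, slot 23 ⇒ 0x41007 (P1/RW1/US1/PS0)
  ✓ 0x41F41  — 2 lookups

Access #5 PA: 0x3CD38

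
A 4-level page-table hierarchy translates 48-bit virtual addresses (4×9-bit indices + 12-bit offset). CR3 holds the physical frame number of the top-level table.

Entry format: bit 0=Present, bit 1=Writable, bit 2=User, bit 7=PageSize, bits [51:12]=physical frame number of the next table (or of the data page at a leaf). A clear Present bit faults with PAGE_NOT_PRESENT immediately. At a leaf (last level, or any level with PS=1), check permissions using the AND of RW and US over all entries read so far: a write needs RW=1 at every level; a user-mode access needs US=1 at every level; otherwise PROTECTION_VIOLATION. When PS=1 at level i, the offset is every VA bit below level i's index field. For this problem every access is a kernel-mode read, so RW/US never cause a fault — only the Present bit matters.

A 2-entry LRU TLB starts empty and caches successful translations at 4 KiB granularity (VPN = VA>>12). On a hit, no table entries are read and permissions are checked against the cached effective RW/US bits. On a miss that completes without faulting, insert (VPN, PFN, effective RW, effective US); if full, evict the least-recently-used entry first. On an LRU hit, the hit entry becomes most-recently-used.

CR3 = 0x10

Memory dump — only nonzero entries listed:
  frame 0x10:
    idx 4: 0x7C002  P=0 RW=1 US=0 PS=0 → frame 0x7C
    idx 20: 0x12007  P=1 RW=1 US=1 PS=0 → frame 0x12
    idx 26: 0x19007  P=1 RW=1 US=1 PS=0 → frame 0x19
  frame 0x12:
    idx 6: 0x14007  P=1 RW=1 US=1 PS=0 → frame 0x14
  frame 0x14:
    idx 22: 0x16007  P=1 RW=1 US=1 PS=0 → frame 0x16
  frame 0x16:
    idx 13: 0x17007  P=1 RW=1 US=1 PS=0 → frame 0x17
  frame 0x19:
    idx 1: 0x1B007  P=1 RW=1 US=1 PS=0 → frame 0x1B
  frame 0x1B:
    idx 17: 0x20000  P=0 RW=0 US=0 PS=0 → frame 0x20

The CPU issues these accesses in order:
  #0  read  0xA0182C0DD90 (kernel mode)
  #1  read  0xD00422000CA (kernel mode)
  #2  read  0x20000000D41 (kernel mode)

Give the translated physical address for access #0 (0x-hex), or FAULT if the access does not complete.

Per-access translation:
#0 VA=0xA0182C0DD90 (r,kernel):
  lvl0: tbl 0x10, slot 20 ⇒ 0x12007 (P1/RW1/US1/PS0)
  lvl1: tbl 0x12, slot 6 ⇒ 0x14007 (P1/RW1/US1/PS0)
  lvl2: tbl 0x14, slot 22 ⇒ 0x16007 (P1/RW1/US1/PS0)
  lvl3: tbl 0x16, slot 13 ⇒ 0x17007 (P1/RW1/US1/PS0)
  ✓ 0x17D90  — 4 lookups
#1 VA=0xD00422000CA (r,kernel):
  lvl0: tbl 0x10, slot 26 ⇒ 0x19007 (P1/RW1/US1/PS0)
  lvl1: tbl 0x19, slot 1 ⇒ 0x1B007 (P1/RW1/US1/PS0)
  lvl2: tbl 0x1B, slot 17 ⇒ 0x20000 (P0/RW0/US0/PS0)
  ⇒ fault: PAGE_NOT_PRESENT  — 3 lookups
#2 VA=0x20000000D41 (r,kernel):
  lvl0: tbl 0x10, slot 4 ⇒ 0x7C002 (P0/RW1/US0/PS0)
  ⇒ fault: PAGE_NOT_PRESENT  — 1 lookups

Access #0 PA: 0x17D90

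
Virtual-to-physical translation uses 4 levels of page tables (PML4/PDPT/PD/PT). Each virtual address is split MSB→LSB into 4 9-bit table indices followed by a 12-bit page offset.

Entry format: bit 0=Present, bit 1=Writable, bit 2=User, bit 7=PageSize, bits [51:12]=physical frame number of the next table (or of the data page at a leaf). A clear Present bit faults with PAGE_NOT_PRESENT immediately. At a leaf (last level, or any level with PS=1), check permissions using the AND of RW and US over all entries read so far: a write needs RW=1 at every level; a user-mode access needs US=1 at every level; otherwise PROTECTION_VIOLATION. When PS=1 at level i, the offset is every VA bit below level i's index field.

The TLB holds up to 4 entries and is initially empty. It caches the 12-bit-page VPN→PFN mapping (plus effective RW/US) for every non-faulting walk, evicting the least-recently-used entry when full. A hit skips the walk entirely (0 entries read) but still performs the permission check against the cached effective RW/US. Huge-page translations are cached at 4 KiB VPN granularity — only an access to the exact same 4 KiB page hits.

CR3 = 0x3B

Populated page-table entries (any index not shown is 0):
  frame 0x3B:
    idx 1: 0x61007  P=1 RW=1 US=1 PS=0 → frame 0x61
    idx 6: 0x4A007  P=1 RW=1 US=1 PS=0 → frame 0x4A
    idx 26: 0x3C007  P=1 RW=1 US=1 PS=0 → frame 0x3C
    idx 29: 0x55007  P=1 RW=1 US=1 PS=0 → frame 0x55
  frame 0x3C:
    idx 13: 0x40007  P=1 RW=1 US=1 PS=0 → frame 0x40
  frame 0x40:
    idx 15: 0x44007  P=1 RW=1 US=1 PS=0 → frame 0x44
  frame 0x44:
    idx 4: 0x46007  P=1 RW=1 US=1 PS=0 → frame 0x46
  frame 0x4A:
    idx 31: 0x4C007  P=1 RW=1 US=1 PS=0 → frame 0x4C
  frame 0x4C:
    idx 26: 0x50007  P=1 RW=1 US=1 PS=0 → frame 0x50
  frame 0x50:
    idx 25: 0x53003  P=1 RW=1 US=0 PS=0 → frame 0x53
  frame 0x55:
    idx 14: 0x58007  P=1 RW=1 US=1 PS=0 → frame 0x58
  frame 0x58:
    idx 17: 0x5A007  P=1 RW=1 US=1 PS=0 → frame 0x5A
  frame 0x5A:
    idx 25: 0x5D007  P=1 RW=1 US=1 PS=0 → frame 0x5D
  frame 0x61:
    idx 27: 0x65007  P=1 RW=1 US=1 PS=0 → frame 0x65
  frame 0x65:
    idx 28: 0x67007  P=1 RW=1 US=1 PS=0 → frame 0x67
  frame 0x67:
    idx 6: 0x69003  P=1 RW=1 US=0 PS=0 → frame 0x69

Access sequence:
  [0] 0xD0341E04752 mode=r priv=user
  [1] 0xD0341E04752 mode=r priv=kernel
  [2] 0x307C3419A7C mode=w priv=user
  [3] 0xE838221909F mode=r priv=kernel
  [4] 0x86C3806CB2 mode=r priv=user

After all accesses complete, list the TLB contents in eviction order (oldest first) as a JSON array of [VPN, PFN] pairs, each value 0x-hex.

Trace:
#0 VA=0xD0341E04752 (r,user):
  lvl0: tbl 0x3B, slot 26 ⇒ 0x3C007 (P1/RW1/US1/PS0)
  lvl1: tbl 0x3C, slot 13 ⇒ 0x40007 (P1/RW1/US1/PS0)
  lvl2: tbl 0x40, slot 15 ⇒ 0x44007 (P1/RW1/US1/PS0)
  lvl3: tbl 0x44, slot 4 ⇒ 0x46007 (P1/RW1/US1/PS0)
  ✓ 0x46752  — 4 lookups
#1 VA=0xD0341E04752 (r,kernel):
  TLB hit vpn=0xD0341E04 → PA=0x46752
#2 VA=0x307C3419A7C (w,user):
  lvl0: tbl 0x3B, slot 6 ⇒ 0x4A007 (P1/RW1/US1/PS0)
  lvl1: tbl 0x4A, slot 31 ⇒ 0x4C007 (P1/RW1/US1/PS0)
  lvl2: tbl 0x4C, slot 26 ⇒ 0x50007 (P1/RW1/US1/PS0)
  lvl3: tbl 0x50, slot 25 ⇒ 0x53003 (P1/RW1/US0/PS0)
  → PROTECTION_VIOLATION  (4 entries read)
#3 VA=0xE838221909F (r,kernel):
  lvl0: tbl 0x3B, slot 29 ⇒ 0x55007 (P1/RW1/US1/PS0)
  lvl1: tbl 0x55, slot 14 ⇒ 0x58007 (P1/RW1/US1/PS0)
  lvl2: tbl 0x58, slot 17 ⇒ 0x5A007 (P1/RW1/US1/PS0)
  lvl3: tbl 0x5A, slot 25 ⇒ 0x5D007 (P1/RW1/US1/PS0)
  ✓ 0x5D09F  — 4 lookups
#4 VA=0x86C3806CB2 (r,user):
  lvl0: tbl 0x3B, slot 1 ⇒ 0x61007 (P1/RW1/US1/PS0)
  lvl1: tbl 0x61, slot 27 ⇒ 0x65007 (P1/RW1/US1/PS0)
  lvl2: tbl 0x65, slot 28 ⇒ 0x67007 (P1/RW1/US1/PS0)
  lvl3: tbl 0x67, slot 6 ⇒ 0x69003 (P1/RW1/US0/PS0)
  → PROTECTION_VIOLATION  (4 entries read)

TLB: [["0xD0341E04", "0x46"], ["0xE8382219", "0x5D"]]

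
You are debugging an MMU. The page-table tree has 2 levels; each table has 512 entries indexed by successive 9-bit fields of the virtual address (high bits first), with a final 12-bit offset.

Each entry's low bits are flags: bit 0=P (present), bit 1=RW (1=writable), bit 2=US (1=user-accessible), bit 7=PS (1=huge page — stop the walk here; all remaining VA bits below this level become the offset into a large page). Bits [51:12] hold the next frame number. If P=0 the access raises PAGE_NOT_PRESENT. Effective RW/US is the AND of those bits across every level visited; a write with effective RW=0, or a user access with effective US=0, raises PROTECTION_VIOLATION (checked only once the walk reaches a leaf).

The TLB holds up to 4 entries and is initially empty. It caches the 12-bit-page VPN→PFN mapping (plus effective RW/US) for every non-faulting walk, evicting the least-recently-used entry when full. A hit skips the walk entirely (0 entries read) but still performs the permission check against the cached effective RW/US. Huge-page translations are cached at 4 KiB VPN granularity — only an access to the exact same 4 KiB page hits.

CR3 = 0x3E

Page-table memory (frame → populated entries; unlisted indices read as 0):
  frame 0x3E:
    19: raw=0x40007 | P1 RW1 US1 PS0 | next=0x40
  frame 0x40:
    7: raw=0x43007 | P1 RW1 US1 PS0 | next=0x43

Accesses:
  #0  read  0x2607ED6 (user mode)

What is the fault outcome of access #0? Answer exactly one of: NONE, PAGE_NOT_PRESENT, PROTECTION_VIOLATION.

Per-access translation:
#0 VA=0x2607ED6 (r,user):
  L0: frame=0x3E idx=19 entry=0x40007 [P=1 RW=1 US=1 PS=0]
  L1: frame=0x40 idx=7 entry=0x43007 [P=1 RW=1 US=1 PS=0]
  → PA=0x43ED6  (2 entries read)

Access #0 fault: NONE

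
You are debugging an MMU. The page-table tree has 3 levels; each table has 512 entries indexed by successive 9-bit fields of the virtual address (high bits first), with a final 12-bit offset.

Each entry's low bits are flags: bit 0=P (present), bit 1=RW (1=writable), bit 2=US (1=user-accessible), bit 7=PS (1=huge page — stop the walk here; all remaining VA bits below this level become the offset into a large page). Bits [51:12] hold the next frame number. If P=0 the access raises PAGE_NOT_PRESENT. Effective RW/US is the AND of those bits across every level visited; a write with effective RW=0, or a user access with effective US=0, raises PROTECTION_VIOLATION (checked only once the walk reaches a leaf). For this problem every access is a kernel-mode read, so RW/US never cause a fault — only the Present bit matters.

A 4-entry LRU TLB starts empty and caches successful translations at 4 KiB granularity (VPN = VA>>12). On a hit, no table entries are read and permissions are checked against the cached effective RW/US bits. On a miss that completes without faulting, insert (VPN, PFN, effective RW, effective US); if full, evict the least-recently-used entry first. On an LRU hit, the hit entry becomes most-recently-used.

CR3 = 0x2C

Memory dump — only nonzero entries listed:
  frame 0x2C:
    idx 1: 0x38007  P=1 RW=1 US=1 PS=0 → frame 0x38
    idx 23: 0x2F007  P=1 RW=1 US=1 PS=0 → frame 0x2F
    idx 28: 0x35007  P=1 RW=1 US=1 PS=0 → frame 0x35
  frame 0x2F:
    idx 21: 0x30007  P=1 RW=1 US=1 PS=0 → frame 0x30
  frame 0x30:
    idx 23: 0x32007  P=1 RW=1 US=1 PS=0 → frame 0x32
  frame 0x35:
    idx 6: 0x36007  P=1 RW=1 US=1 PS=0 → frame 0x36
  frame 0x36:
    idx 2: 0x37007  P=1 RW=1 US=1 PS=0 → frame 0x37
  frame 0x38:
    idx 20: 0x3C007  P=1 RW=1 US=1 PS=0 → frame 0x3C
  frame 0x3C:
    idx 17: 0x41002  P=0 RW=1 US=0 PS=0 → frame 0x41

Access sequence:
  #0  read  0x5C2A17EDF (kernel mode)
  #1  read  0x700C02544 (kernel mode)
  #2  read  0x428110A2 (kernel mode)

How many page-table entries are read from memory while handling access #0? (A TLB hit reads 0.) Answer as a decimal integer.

Per-access translation:
#0 VA=0x5C2A17EDF (r,kernel):
  lvl0: tbl 0x2C, slot 23 ⇒ 0x2F007 (P1/RW1/US1/PS0)
  lvl1: tbl 0x2F, slot 21 ⇒ 0x30007 (P1/RW1/US1/PS0)
  lvl2: tbl 0x30, slot 23 ⇒ 0x32007 (P1/RW1/US1/PS0)
  → PA=0x32EDF  (3 entries read)
#1 VA=0x700C02544 (r,kernel):
  lvl0: tbl 0x2C, slot 28 ⇒ 0x35007 (P1/RW1/US1/PS0)
  lvl1: tbl 0x35, slot 6 ⇒ 0x36007 (P1/RW1/US1/PS0)
  lvl2: tbl 0x36, slot 2 ⇒ 0x37007 (P1/RW1/US1/PS0)
  → PA=0x37544  (3 entries read)
#2 VA=0x428110A2 (r,kernel):
  lvl0: tbl 0x2C, slot 1 ⇒ 0x38007 (P1/RW1/US1/PS0)
  lvl1: tbl 0x38, slot 20 ⇒ 0x3C007 (P1/RW1/US1/PS0)
  lvl2: tbl 0x3C, slot 17 ⇒ 0x41002 (P0/RW1/US0/PS0)
  ⇒ fault: PAGE_NOT_PRESENT  — 3 lookups

Entries read for #0: 3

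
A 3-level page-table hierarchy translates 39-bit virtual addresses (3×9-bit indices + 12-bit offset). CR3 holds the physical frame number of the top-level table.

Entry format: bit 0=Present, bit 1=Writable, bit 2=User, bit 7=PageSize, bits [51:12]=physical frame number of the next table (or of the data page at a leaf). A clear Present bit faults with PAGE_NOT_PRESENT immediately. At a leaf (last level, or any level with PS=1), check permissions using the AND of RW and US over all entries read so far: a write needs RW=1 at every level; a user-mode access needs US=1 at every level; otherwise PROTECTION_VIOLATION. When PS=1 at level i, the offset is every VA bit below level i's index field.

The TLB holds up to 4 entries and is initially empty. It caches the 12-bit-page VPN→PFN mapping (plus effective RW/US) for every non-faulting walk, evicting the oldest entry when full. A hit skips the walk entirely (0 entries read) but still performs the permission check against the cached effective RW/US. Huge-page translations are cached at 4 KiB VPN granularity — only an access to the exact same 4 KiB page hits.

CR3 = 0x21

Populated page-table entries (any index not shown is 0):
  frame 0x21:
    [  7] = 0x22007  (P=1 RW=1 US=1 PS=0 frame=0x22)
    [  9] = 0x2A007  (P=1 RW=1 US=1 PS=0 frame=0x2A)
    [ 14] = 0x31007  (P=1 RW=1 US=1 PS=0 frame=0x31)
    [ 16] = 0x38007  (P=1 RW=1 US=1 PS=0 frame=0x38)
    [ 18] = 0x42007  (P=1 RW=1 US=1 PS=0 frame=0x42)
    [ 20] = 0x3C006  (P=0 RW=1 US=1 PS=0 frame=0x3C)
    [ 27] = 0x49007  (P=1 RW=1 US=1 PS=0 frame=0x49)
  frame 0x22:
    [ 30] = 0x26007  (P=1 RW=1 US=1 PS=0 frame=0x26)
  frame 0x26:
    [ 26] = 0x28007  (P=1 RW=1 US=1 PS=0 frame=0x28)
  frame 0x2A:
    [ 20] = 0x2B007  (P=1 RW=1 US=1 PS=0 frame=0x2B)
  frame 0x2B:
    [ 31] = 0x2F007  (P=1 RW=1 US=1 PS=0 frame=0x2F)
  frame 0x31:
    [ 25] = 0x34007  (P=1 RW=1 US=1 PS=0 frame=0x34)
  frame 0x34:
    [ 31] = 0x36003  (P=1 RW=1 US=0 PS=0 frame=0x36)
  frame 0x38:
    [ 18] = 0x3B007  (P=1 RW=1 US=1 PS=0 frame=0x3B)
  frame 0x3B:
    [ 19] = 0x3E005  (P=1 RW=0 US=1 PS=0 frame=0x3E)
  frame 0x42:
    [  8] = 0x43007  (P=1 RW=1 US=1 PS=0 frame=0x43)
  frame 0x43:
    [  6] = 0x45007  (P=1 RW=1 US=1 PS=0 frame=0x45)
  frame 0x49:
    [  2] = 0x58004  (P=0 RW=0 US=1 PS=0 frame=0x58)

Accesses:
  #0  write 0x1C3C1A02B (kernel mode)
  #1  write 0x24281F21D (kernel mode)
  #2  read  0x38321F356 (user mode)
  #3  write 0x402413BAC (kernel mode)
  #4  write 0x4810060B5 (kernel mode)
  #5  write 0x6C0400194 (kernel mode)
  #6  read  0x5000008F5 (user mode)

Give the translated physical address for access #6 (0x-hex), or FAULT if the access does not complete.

Trace:
#0 VA=0x1C3C1A02B (w,kernel):
  L0 @0x21[7] → 0x22007  P=1,RW=1,US=1,PS=0
  L1 @0x22[30] → 0x26007  P=1,RW=1,US=1,PS=0
  L2 @0x26[26] → 0x28007  P=1,RW=1,US=1,PS=0
  → PA=0x2802B  (3 entries read)
#1 VA=0x24281F21D (w,kernel):
  L0 @0x21[9] → 0x2A007  P=1,RW=1,US=1,PS=0
  L1 @0x2A[20] → 0x2B007  P=1,RW=1,US=1,PS=0
  L2 @0x2B[31] → 0x2F007  P=1,RW=1,US=1,PS=0
  → PA=0x2F21D  (3 entries read)
#2 VA=0x38321F356 (r,user):
  L0 @0x21[14] → 0x31007  P=1,RW=1,US=1,PS=0
  L1 @0x31[25] → 0x34007  P=1,RW=1,US=1,PS=0
  L2 @0x34[31] → 0x36003  P=1,RW=1,US=0,PS=0
  → PROTECTION_VIOLATION  (3 entries read)
#3 VA=0x402413BAC (w,kernel):
  L0 @0x21[16] → 0x38007  P=1,RW=1,US=1,PS=0
  L1 @0x38[18] → 0x3B007  P=1,RW=1,US=1,PS=0
  L2 @0x3B[19] → 0x3E005  P=1,RW=0,US=1,PS=0
  → PROTECTION_VIOLATION  (3 entries read)
#4 VA=0x4810060B5 (w,kernel):
  L0 @0x21[18] → 0x42007  P=1,RW=1,US=1,PS=0
  L1 @0x42[8] → 0x43007  P=1,RW=1,US=1,PS=0
  L2 @0x43[6] → 0x45007  P=1,RW=1,US=1,PS=0
  → PA=0x450B5  (3 entries read)
#5 VA=0x6C0400194 (w,kernel):
  L0 @0x21[27] → 0x49007  P=1,RW=1,US=1,PS=0
  L1 @0x49[2] → 0x58004  P=0,RW=0,US=1,PS=0
  → PAGE_NOT_PRESENT  (2 entries read)
#6 VA=0x5000008F5 (r,user):
  L0 @0x21[20] → 0x3C006  P=0,RW=1,US=1,PS=0
  → PAGE_NOT_PRESENT  (1 entries read)

Access #6 PA: FAULT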